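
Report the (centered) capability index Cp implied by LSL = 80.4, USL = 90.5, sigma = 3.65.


Cp = (USL - LSL) / (6 * sigma)
= (90.5 - 80.4) / (6 * 3.65)
= 10.1000 / 21.9000
= 0.4612

0.4612


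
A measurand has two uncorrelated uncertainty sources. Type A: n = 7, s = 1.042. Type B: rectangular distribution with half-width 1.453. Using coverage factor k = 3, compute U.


u_A = s / sqrt(n) = 1.042 / sqrt(7) = 0.39383898
u_B = half_width / sqrt(3) = 1.453 / sqrt(3) = 0.83888994
uc = sqrt(u_A^2 + u_B^2) = sqrt(0.39383898^2 + 0.83888994^2) = 0.92673916
U = k * uc = 3 * 0.92673916
U = 2.7802

2.7802


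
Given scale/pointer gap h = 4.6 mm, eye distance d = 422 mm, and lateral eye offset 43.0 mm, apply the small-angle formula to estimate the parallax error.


error = h * offset / d
= 4.6 * 43.0 / 422
= 0.4687

0.4687


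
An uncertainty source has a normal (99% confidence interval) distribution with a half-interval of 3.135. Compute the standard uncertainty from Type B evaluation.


u_B = half_width / 2.576
u_B = 3.135 / 2.576
u_B = 1.2170

1.2170


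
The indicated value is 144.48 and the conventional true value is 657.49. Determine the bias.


Systematic error = measured - true
= 144.48 - 657.49
= -513.0100

-513.0100


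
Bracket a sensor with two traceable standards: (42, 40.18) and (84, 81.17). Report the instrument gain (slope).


slope = (y2 - y1) / (x2 - x1)
= (81.17 - 40.18) / (84 - 42)
= 40.9900 / 42
= 0.9760

0.9760


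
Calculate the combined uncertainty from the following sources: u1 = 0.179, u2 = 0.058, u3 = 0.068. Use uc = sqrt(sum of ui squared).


uc = sqrt(0.179^2 + 0.058^2 + 0.068^2)
uc = sqrt(0.040029)
uc = 0.2001

0.2001


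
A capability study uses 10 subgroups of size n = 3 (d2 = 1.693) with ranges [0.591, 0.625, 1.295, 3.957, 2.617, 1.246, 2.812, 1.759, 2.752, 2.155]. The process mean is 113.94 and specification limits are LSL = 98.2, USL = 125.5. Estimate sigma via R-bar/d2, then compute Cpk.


R_bar = (0.591 + 0.625 + 1.295 + 3.957 + 2.617 + 1.246 + 2.812 + 1.759 + 2.752 + 2.155) / 10 = 1.9809
sigma = R_bar / d2 = 1.9809 / 1.693 = 1.1700532
Cp = (USL - LSL)/(6*sigma) = (125.5 - 98.2)/(6*1.1700532) = 3.8887
Cpu = (125.5 - 113.94)/(3*1.1700532) = 3.2933
Cpl = (113.94 - 98.2)/(3*1.1700532) = 4.4841
Cpk = min(Cpu, Cpl) = 3.2933

3.2933


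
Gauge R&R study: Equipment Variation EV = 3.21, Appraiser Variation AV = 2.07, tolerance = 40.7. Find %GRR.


GRR = sqrt(EV^2 + AV^2) = sqrt(3.21^2 + 2.07^2) = 3.8195549
%GRR = GRR / tol * 100 = 3.8195549 / 40.7 * 100
%GRR = 9.3847

9.3847


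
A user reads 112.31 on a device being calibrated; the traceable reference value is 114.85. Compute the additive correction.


Correction = standard - reading
= 114.85 - 112.31
= 2.5400

2.5400


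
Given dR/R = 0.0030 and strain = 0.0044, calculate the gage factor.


GF = (dR/R) / epsilon
= 0.0030 / 0.0044
= 0.6818

0.6818


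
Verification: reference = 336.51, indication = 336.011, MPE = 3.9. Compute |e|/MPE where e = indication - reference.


e = indication - reference = 336.011 - 336.51 = -0.4990
|e| = 0.4990
ratio = |e| / MPE = 0.4990 / 3.9
ratio = 0.1279

0.1279


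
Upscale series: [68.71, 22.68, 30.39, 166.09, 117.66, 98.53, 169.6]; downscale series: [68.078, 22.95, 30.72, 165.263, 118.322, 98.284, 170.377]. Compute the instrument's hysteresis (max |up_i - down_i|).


|68.71 - 68.078| = 0.6320
|22.68 - 22.95| = 0.2700
|30.39 - 30.72| = 0.3300
|166.09 - 165.263| = 0.8270
|117.66 - 118.322| = 0.6620
|98.53 - 98.284| = 0.2460
|169.6 - 170.377| = 0.7770
hysteresis = max(diffs) = 0.8270

0.8270


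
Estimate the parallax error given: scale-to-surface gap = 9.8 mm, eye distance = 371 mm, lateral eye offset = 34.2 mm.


error = h * offset / d
= 9.8 * 34.2 / 371
= 0.9034

0.9034


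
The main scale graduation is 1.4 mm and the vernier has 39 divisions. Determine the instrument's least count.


LC = MSD / n_div
= 1.4 / 39
= 0.0359

0.0359


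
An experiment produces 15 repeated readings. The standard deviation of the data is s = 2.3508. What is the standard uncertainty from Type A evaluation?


u_A = s / sqrt(n)
u_A = 2.3508 / sqrt(15)
u_A = 2.3508 / 3.8729833
u_A = 0.6070

0.6070


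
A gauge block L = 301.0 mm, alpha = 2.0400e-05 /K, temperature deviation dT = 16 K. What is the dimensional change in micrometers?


dL = L * alpha * dT
= 301.0 * 2.0400e-05 * 16
= 0.0982464 mm
dL_um = 0.0982464 * 1000 = 98.2464 um

98.2464


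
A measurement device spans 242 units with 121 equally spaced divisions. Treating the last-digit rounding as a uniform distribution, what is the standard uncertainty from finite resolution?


resolution = range / divisions
resolution = 242 / 121 = 2
u_res = resolution / (2*sqrt(3))
u_res = 2 / 3.4641016
u_res = 0.5774

0.5774


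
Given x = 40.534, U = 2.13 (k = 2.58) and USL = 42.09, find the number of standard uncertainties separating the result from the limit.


u = U / k = 2.13 / 2.58 = 0.8255814
margin = |USL - x| = |42.09 - 40.534| = 1.556
z = margin / u = 1.556 / 0.8255814
z = 1.8847

1.8847


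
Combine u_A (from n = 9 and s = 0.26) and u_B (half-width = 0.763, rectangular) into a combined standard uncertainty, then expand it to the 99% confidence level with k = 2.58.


u_A = s / sqrt(n) = 0.26 / sqrt(9) = 0.086666667
u_B = half_width / sqrt(3) = 0.763 / sqrt(3) = 0.44051826
uc = sqrt(u_A^2 + u_B^2) = sqrt(0.086666667^2 + 0.44051826^2) = 0.44896264
U = k * uc = 2.58 * 0.44896264
U = 1.1583

1.1583


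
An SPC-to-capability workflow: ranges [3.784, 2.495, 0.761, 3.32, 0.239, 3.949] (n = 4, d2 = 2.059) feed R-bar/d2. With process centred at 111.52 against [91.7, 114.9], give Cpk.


R_bar = (3.784 + 2.495 + 0.761 + 3.32 + 0.239 + 3.949) / 6 = 2.4246667
sigma = R_bar / d2 = 2.4246667 / 2.059 = 1.1775943
Cp = (USL - LSL)/(6*sigma) = (114.9 - 91.7)/(6*1.1775943) = 3.2835
Cpu = (114.9 - 111.52)/(3*1.1775943) = 0.9568
Cpl = (111.52 - 91.7)/(3*1.1775943) = 5.6103
Cpk = min(Cpu, Cpl) = 0.9568

0.9568


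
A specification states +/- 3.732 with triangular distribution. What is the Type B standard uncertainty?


u_B = half_width / sqrt(6)
u_B = 3.732 / 2.4494897
u_B = 1.5236

1.5236


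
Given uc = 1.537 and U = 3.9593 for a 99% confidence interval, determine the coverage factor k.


k = U / uc
k = 3.9593 / 1.537
k = 2.576

2.576


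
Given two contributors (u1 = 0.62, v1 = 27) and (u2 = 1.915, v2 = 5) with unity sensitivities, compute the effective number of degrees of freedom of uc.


uc = sqrt(u1^2 + u2^2) = sqrt(0.62^2 + 1.915^2) = 2.0128649
v_eff = uc^4 / (u1^4/v1 + u2^4/v2)
= 2.0128649^4 / (0.62^4/27 + 1.915^4/5)
= 16.415666 / 2.6951806
v_eff = 6.0907

6.0907


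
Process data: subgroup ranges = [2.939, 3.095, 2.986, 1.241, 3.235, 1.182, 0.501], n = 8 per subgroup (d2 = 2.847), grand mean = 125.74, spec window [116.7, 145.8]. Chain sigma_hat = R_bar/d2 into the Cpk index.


R_bar = (2.939 + 3.095 + 2.986 + 1.241 + 3.235 + 1.182 + 0.501) / 7 = 2.1684286
sigma = R_bar / d2 = 2.1684286 / 2.847 = 0.76165388
Cp = (USL - LSL)/(6*sigma) = (145.8 - 116.7)/(6*0.76165388) = 6.3677
Cpu = (145.8 - 125.74)/(3*0.76165388) = 8.7791
Cpl = (125.74 - 116.7)/(3*0.76165388) = 3.9563
Cpk = min(Cpu, Cpl) = 3.9563

3.9563


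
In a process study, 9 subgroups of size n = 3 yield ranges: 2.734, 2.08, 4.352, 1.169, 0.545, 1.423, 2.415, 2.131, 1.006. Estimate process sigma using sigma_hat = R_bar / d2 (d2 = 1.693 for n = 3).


R_bar = (2.734 + 2.08 + 4.352 + 1.169 + 0.545 + 1.423 + 2.415 + 2.131 + 1.006) / 9
R_bar = 17.855 / 9 = 1.9838889
sigma_hat = R_bar / d2 = 1.9838889 / 1.693 = 1.1718

1.1718


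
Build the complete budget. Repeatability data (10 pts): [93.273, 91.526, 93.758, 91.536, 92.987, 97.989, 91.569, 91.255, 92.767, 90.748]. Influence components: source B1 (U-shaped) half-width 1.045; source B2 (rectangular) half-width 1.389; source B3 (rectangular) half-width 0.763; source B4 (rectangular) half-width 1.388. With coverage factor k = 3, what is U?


mean = (93.273 + 91.526 + 93.758 + 91.536 + 92.987 + 97.989 + 91.569 + 91.255 + 92.767 + 90.748) / 10 = 92.7408
s = sqrt(sum((x - mean)^2)/(n-1)) = 2.0923694
u_A = s / sqrt(n) = 2.0923694 / sqrt(10) = 0.6616653
u_B1 = 1.045 / sqrt(2) = 0.73892659
u_B2 = 1.389 / sqrt(3) = 0.80193952
u_B3 = 0.763 / sqrt(3) = 0.44051826
u_B4 = 1.388 / sqrt(3) = 0.80136217
uc = sqrt(0.6616653^2 + 0.73892659^2 + 0.80193952^2 + 0.44051826^2 + 0.80136217^2) = 1.5694452
U = k * uc = 3 * 1.5694452
U = 4.7083

4.7083


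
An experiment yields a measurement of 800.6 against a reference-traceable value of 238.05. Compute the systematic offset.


Systematic error = measured - true
= 800.6 - 238.05
= 562.5500

562.5500


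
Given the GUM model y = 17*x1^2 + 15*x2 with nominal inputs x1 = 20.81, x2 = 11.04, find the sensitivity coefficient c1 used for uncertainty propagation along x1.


y = 17*x1^2 + 15*x2
dy/dx1 = 2*17*x1
Evaluate at x1 = 20.81: c1 = 34 * 20.81
c1 = 707.5400

707.5400


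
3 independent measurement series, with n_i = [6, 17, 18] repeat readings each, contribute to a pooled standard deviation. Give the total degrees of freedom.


nu = sum_i (n_i - 1)
nu = ((6 - 1) + (17 - 1) + (18 - 1))
nu = 5 + 16 + 17
nu = 38

38


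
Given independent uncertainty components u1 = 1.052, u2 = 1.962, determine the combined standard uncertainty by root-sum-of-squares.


uc = sqrt(1.052^2 + 1.962^2)
uc = sqrt(4.956148)
uc = 2.2262

2.2262


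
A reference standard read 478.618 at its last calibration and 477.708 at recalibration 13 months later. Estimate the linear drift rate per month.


rate = (v2 - v1) / months
= (477.708 - 478.618) / 13
= -0.9100 / 13
= -0.0700

-0.0700


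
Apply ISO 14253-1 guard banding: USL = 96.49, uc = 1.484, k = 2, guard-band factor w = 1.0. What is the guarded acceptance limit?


U = k * uc = 2 * 1.484 = 2.968
guard band g = w * U = 1.0 * 2.968 = 2.968
AL = USL - g = 96.49 - 2.968
AL = 93.5220

93.5220


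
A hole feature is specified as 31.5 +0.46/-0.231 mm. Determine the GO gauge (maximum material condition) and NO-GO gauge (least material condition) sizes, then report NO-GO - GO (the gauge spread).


GO = nominal - lower_tol (smallest hole = maximum material condition)
GO = 31.5 - 0.231 = 31.269
NO-GO = nominal + upper_tol (largest hole = least material condition)
NO-GO = 31.5 + 0.46 = 31.96
spread = NO-GO - GO = 31.96 - 31.269 = 0.6910

0.6910


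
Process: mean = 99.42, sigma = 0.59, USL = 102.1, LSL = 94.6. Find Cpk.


Cpu = (USL - mean) / (3*sigma) = (102.1 - 99.42) / (3*0.59) = 1.5141
Cpl = (mean - LSL) / (3*sigma) = (99.42 - 94.6) / (3*0.59) = 2.7232
Cpk = min(Cpu, Cpl) = 1.5141

1.5141


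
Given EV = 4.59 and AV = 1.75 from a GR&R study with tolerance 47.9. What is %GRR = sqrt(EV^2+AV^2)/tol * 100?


GRR = sqrt(EV^2 + AV^2) = sqrt(4.59^2 + 1.75^2) = 4.9122907
%GRR = GRR / tol * 100 = 4.9122907 / 47.9 * 100
%GRR = 10.2553

10.2553


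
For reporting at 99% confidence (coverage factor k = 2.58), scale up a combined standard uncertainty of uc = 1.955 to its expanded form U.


U = k * uc
U = 2.58 * 1.955
U = 5.0439

5.0439


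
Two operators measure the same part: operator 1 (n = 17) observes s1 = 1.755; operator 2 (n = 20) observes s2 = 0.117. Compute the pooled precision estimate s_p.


s_p = sqrt(((n1-1)*s1^2 + (n2-1)*s2^2) / (n1+n2-2))
numerator = (17-1)*1.755^2 + (20-1)*0.117^2 = 49.2804 + 0.260091 = 49.540491
denominator = 17 + 20 - 2 = 35
s_p^2 = 49.540491 / 35 = 1.4154426
s_p = sqrt(1.4154426) = 1.1897

1.1897


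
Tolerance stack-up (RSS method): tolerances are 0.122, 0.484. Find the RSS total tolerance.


RSS = sqrt(0.122^2 + 0.484^2)
= sqrt(0.24914)
= 0.4991

0.4991


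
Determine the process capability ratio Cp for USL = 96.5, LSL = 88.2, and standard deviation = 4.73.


Cp = (USL - LSL) / (6 * sigma)
= (96.5 - 88.2) / (6 * 4.73)
= 8.3000 / 28.3800
= 0.2925

0.2925


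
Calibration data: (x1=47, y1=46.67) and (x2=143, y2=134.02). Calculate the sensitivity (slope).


slope = (y2 - y1) / (x2 - x1)
= (134.02 - 46.67) / (143 - 47)
= 87.3500 / 96
= 0.9099

0.9099


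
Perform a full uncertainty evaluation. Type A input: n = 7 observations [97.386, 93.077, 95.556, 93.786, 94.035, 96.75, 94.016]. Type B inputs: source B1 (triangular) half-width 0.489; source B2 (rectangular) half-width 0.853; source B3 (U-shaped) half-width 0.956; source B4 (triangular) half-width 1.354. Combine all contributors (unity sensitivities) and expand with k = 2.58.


mean = (97.386 + 93.077 + 95.556 + 93.786 + 94.035 + 96.75 + 94.016) / 7 = 94.94371429
s = sqrt(sum((x - mean)^2)/(n-1)) = 1.6387832
u_A = s / sqrt(n) = 1.6387832 / sqrt(7) = 0.61940183
u_B1 = 0.489 / sqrt(6) = 0.19963341
u_B2 = 0.853 / sqrt(3) = 0.49247978
u_B3 = 0.956 / sqrt(2) = 0.67599408
u_B4 = 1.354 / sqrt(6) = 0.55276819
uc = sqrt(0.61940183^2 + 0.19963341^2 + 0.49247978^2 + 0.67599408^2 + 0.55276819^2) = 1.1952276
U = k * uc = 2.58 * 1.1952276
U = 3.0837

3.0837


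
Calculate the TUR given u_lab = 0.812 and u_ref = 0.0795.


TUR = u_lab / u_ref
= 0.812 / 0.0795
= 10.2138

10.2138


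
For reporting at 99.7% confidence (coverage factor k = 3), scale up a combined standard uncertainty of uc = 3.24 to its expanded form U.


U = k * uc
U = 3 * 3.24
U = 9.7200

9.7200


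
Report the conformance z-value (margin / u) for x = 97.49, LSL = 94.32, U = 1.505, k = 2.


u = U / k = 1.505 / 2 = 0.7525
margin = |LSL - x| = |94.32 - 97.49| = 3.17
z = margin / u = 3.17 / 0.7525
z = 4.2126

4.2126


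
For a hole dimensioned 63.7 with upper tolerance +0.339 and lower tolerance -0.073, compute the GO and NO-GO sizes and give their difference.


GO = nominal - lower_tol (smallest hole = maximum material condition)
GO = 63.7 - 0.073 = 63.627
NO-GO = nominal + upper_tol (largest hole = least material condition)
NO-GO = 63.7 + 0.339 = 64.039
spread = NO-GO - GO = 64.039 - 63.627 = 0.4120

0.4120


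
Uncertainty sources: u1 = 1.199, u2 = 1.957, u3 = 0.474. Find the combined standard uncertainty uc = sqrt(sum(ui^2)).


uc = sqrt(1.199^2 + 1.957^2 + 0.474^2)
uc = sqrt(5.492126)
uc = 2.3435

2.3435


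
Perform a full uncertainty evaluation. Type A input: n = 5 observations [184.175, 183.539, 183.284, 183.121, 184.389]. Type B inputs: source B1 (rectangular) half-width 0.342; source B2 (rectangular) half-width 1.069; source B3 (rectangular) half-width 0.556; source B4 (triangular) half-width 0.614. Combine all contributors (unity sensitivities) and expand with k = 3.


mean = (184.175 + 183.539 + 183.284 + 183.121 + 184.389) / 5 = 183.7016
s = sqrt(sum((x - mean)^2)/(n-1)) = 0.5555518
u_A = s / sqrt(n) = 0.5555518 / sqrt(5) = 0.24845032
u_B1 = 0.342 / sqrt(3) = 0.19745379
u_B2 = 1.069 / sqrt(3) = 0.61718744
u_B3 = 0.556 / sqrt(3) = 0.32100675
u_B4 = 0.614 / sqrt(6) = 0.25066445
uc = sqrt(0.24845032^2 + 0.19745379^2 + 0.61718744^2 + 0.32100675^2 + 0.25066445^2) = 0.80468248
U = k * uc = 3 * 0.80468248
U = 2.4140

2.4140


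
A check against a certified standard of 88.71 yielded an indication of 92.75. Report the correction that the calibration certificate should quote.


Correction = standard - reading
= 88.71 - 92.75
= -4.0400

-4.0400


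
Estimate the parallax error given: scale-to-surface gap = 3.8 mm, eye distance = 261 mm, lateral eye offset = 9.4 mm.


error = h * offset / d
= 3.8 * 9.4 / 261
= 0.1369

0.1369


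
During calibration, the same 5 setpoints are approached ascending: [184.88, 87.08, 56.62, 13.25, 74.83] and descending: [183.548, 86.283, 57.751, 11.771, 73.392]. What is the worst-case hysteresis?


|184.88 - 183.548| = 1.3320
|87.08 - 86.283| = 0.7970
|56.62 - 57.751| = 1.1310
|13.25 - 11.771| = 1.4790
|74.83 - 73.392| = 1.4380
hysteresis = max(diffs) = 1.4790

1.4790


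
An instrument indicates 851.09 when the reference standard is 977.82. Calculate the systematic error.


Systematic error = measured - true
= 851.09 - 977.82
= -126.7300

-126.7300


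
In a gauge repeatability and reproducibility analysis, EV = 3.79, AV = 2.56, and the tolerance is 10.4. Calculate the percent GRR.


GRR = sqrt(EV^2 + AV^2) = sqrt(3.79^2 + 2.56^2) = 4.5735872
%GRR = GRR / tol * 100 = 4.5735872 / 10.4 * 100
%GRR = 43.9768

43.9768


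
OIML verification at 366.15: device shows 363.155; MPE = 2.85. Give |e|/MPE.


e = indication - reference = 363.155 - 366.15 = -2.9950
|e| = 2.9950
ratio = |e| / MPE = 2.9950 / 2.85
ratio = 1.0509

1.0509


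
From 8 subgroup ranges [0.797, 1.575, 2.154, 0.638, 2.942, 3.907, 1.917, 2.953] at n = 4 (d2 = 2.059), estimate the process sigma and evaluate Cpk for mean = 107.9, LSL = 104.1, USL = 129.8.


R_bar = (0.797 + 1.575 + 2.154 + 0.638 + 2.942 + 3.907 + 1.917 + 2.953) / 8 = 2.110375
sigma = R_bar / d2 = 2.110375 / 2.059 = 1.0249514
Cp = (USL - LSL)/(6*sigma) = (129.8 - 104.1)/(6*1.0249514) = 4.1791
Cpu = (129.8 - 107.9)/(3*1.0249514) = 7.1223
Cpl = (107.9 - 104.1)/(3*1.0249514) = 1.2358
Cpk = min(Cpu, Cpl) = 1.2358

1.2358


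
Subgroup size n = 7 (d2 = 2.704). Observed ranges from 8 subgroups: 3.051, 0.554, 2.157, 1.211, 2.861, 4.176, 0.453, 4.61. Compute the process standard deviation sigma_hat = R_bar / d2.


R_bar = (3.051 + 0.554 + 2.157 + 1.211 + 2.861 + 4.176 + 0.453 + 4.61) / 8
R_bar = 19.073 / 8 = 2.384125
sigma_hat = R_bar / d2 = 2.384125 / 2.704 = 0.8817

0.8817


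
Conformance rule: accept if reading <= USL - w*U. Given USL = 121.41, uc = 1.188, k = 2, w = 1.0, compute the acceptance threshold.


U = k * uc = 2 * 1.188 = 2.376
guard band g = w * U = 1.0 * 2.376 = 2.376
AL = USL - g = 121.41 - 2.376
AL = 119.0340

119.0340


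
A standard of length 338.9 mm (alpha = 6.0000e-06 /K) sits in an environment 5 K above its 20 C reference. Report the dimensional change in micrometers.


dL = L * alpha * dT
= 338.9 * 6.0000e-06 * 5
= 0.0101670 mm
dL_um = 0.0101670 * 1000 = 10.1670 um

10.1670


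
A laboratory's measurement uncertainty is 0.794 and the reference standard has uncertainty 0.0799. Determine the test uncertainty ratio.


TUR = u_lab / u_ref
= 0.794 / 0.0799
= 9.9374

9.9374


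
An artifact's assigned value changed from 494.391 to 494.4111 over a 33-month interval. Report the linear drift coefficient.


rate = (v2 - v1) / months
= (494.4111 - 494.391) / 33
= 0.0201 / 33
= 6.0909e-04

6.0909e-04


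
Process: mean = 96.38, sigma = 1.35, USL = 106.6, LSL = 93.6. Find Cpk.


Cpu = (USL - mean) / (3*sigma) = (106.6 - 96.38) / (3*1.35) = 2.5235
Cpl = (mean - LSL) / (3*sigma) = (96.38 - 93.6) / (3*1.35) = 0.6864
Cpk = min(Cpu, Cpl) = 0.6864

0.6864


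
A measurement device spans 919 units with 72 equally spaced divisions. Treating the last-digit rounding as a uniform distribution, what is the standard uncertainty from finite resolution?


resolution = range / divisions
resolution = 919 / 72 = 12.763889
u_res = resolution / (2*sqrt(3))
u_res = 12.763889 / 3.4641016
u_res = 3.6846

3.6846


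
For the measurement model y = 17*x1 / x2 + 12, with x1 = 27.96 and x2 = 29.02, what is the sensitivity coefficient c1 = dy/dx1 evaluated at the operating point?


y = 17*x1 / x2 + 12
dy/dx1 = 17/x2
Evaluate at x2 = 29.02: c1 = 17 / 29.02
c1 = 0.5858

0.5858


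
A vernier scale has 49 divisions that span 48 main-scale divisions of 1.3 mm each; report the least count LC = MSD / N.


LC = MSD / n_div
= 1.3 / 49
= 0.0265

0.0265


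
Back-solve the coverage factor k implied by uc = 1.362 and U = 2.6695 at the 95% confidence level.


k = U / uc
k = 2.6695 / 1.362
k = 1.96

1.96


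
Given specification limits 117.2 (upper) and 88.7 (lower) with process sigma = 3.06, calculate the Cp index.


Cp = (USL - LSL) / (6 * sigma)
= (117.2 - 88.7) / (6 * 3.06)
= 28.5000 / 18.3600
= 1.5523

1.5523


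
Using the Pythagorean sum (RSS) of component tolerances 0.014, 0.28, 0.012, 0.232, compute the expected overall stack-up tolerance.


RSS = sqrt(0.014^2 + 0.28^2 + 0.012^2 + 0.232^2)
= sqrt(0.132564)
= 0.3641

0.3641


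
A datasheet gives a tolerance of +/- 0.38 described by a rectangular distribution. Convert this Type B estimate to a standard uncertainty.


u_B = half_width / sqrt(3)
u_B = 0.38 / 1.7320508
u_B = 0.2194

0.2194


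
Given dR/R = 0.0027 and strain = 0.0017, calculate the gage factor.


GF = (dR/R) / epsilon
= 0.0027 / 0.0017
= 1.5882

1.5882


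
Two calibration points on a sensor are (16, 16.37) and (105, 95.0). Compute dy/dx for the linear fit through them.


slope = (y2 - y1) / (x2 - x1)
= (95.0 - 16.37) / (105 - 16)
= 78.6300 / 89
= 0.8835

0.8835


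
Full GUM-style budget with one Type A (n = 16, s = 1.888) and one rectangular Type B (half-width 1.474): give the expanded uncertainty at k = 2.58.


u_A = s / sqrt(n) = 1.888 / sqrt(16) = 0.472
u_B = half_width / sqrt(3) = 1.474 / sqrt(3) = 0.8510143
uc = sqrt(u_A^2 + u_B^2) = sqrt(0.472^2 + 0.8510143^2) = 0.97314405
U = k * uc = 2.58 * 0.97314405
U = 2.5107

2.5107


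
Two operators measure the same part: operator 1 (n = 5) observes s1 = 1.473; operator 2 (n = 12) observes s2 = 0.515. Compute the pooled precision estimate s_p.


s_p = sqrt(((n1-1)*s1^2 + (n2-1)*s2^2) / (n1+n2-2))
numerator = (5-1)*1.473^2 + (12-1)*0.515^2 = 8.678916 + 2.917475 = 11.596391
denominator = 5 + 12 - 2 = 15
s_p^2 = 11.596391 / 15 = 0.77309273
s_p = sqrt(0.77309273) = 0.8793

0.8793


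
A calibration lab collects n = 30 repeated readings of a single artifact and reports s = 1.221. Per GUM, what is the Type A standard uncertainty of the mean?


u_A = s / sqrt(n)
u_A = 1.221 / sqrt(30)
u_A = 1.221 / 5.4772256
u_A = 0.2229

0.2229


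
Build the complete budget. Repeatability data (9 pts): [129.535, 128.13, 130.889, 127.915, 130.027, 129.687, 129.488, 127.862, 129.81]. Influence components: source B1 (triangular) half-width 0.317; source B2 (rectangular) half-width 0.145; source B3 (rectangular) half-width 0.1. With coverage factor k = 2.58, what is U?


mean = (129.535 + 128.13 + 130.889 + 127.915 + 130.027 + 129.687 + 129.488 + 127.862 + 129.81) / 9 = 129.2603333
s = sqrt(sum((x - mean)^2)/(n-1)) = 1.0544368
u_A = s / sqrt(n) = 1.0544368 / sqrt(9) = 0.35147893
u_B1 = 0.317 / sqrt(6) = 0.12941471
u_B2 = 0.145 / sqrt(3) = 0.083715789
u_B3 = 0.1 / sqrt(3) = 0.057735027
uc = sqrt(0.35147893^2 + 0.12941471^2 + 0.083715789^2 + 0.057735027^2) = 0.38810729
U = k * uc = 2.58 * 0.38810729
U = 1.0013

1.0013


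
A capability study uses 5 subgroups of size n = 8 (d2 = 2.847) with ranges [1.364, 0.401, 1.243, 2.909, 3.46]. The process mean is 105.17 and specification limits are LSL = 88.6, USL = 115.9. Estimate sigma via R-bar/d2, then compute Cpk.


R_bar = (1.364 + 0.401 + 1.243 + 2.909 + 3.46) / 5 = 1.8754
sigma = R_bar / d2 = 1.8754 / 2.847 = 0.65872849
Cp = (USL - LSL)/(6*sigma) = (115.9 - 88.6)/(6*0.65872849) = 6.9072
Cpu = (115.9 - 105.17)/(3*0.65872849) = 5.4297
Cpl = (105.17 - 88.6)/(3*0.65872849) = 8.3848
Cpk = min(Cpu, Cpl) = 5.4297

5.4297


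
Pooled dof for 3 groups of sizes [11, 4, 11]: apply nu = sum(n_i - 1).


nu = sum_i (n_i - 1)
nu = ((11 - 1) + (4 - 1) + (11 - 1))
nu = 10 + 3 + 10
nu = 23

23


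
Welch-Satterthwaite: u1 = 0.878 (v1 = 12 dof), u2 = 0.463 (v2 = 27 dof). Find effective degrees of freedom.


uc = sqrt(u1^2 + u2^2) = sqrt(0.878^2 + 0.463^2) = 0.99259911
v_eff = uc^4 / (u1^4/v1 + u2^4/v2)
= 0.99259911^4 / (0.878^4/12 + 0.463^4/27)
= 0.97072346 / 0.051223848
v_eff = 18.9506

18.9506


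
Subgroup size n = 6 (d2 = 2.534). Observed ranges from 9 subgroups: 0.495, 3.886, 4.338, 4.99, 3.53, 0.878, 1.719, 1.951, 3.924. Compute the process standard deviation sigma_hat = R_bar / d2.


R_bar = (0.495 + 3.886 + 4.338 + 4.99 + 3.53 + 0.878 + 1.719 + 1.951 + 3.924) / 9
R_bar = 25.711 / 9 = 2.8567778
sigma_hat = R_bar / d2 = 2.8567778 / 2.534 = 1.1274

1.1274


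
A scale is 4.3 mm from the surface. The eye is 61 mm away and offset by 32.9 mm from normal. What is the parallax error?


error = h * offset / d
= 4.3 * 32.9 / 61
= 2.3192

2.3192


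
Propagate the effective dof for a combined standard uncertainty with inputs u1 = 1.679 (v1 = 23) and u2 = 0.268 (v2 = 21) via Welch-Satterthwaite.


uc = sqrt(u1^2 + u2^2) = sqrt(1.679^2 + 0.268^2) = 1.7002544
v_eff = uc^4 / (u1^4/v1 + u2^4/v2)
= 1.7002544^4 / (1.679^4/23 + 0.268^4/21)
= 8.3571006 / 0.34576705
v_eff = 24.1697

24.1697


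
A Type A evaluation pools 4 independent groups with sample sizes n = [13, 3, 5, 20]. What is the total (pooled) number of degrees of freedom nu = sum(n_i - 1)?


nu = sum_i (n_i - 1)
nu = ((13 - 1) + (3 - 1) + (5 - 1) + (20 - 1))
nu = 12 + 2 + 4 + 19
nu = 37

37


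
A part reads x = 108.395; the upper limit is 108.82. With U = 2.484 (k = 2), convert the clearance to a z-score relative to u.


u = U / k = 2.484 / 2 = 1.242
margin = |USL - x| = |108.82 - 108.395| = 0.425
z = margin / u = 0.425 / 1.242
z = 0.3422

0.3422


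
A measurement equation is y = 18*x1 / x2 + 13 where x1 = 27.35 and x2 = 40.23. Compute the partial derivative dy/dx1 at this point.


y = 18*x1 / x2 + 13
dy/dx1 = 18/x2
Evaluate at x2 = 40.23: c1 = 18 / 40.23
c1 = 0.4474

0.4474


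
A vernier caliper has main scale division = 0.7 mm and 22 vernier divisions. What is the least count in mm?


LC = MSD / n_div
= 0.7 / 22
= 0.0318

0.0318


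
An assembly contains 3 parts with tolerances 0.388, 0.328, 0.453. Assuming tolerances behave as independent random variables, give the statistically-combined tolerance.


RSS = sqrt(0.388^2 + 0.328^2 + 0.453^2)
= sqrt(0.463337)
= 0.6807

0.6807


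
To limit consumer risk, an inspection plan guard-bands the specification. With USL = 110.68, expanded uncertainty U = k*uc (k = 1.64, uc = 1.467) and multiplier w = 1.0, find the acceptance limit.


U = k * uc = 1.64 * 1.467 = 2.40588
guard band g = w * U = 1.0 * 2.40588 = 2.40588
AL = USL - g = 110.68 - 2.40588
AL = 108.2741

108.2741


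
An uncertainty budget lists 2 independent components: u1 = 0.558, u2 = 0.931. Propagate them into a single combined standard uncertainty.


uc = sqrt(0.558^2 + 0.931^2)
uc = sqrt(1.178125)
uc = 1.0854

1.0854


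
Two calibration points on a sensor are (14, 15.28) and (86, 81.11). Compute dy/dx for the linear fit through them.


slope = (y2 - y1) / (x2 - x1)
= (81.11 - 15.28) / (86 - 14)
= 65.8300 / 72
= 0.9143

0.9143


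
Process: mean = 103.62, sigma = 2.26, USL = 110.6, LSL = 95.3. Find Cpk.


Cpu = (USL - mean) / (3*sigma) = (110.6 - 103.62) / (3*2.26) = 1.0295
Cpl = (mean - LSL) / (3*sigma) = (103.62 - 95.3) / (3*2.26) = 1.2271
Cpk = min(Cpu, Cpl) = 1.0295

1.0295


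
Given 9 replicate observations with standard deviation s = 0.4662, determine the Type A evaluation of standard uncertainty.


u_A = s / sqrt(n)
u_A = 0.4662 / sqrt(9)
u_A = 0.4662 / 3
u_A = 0.1554

0.1554


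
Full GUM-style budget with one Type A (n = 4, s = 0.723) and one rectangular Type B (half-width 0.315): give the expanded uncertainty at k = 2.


u_A = s / sqrt(n) = 0.723 / sqrt(4) = 0.3615
u_B = half_width / sqrt(3) = 0.315 / sqrt(3) = 0.18186533
uc = sqrt(u_A^2 + u_B^2) = sqrt(0.3615^2 + 0.18186533^2) = 0.40466931
U = k * uc = 2 * 0.40466931
U = 0.8093

0.8093


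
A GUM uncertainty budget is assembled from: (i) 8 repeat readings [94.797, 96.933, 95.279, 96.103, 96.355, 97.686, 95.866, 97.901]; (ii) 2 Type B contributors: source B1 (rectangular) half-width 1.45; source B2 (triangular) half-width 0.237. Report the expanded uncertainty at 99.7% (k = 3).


mean = (94.797 + 96.933 + 95.279 + 96.103 + 96.355 + 97.686 + 95.866 + 97.901) / 8 = 96.365
s = sqrt(sum((x - mean)^2)/(n-1)) = 1.0943182
u_A = s / sqrt(n) = 1.0943182 / sqrt(8) = 0.38689991
u_B1 = 1.45 / sqrt(3) = 0.83715789
u_B2 = 0.237 / sqrt(6) = 0.096754845
uc = sqrt(0.38689991^2 + 0.83715789^2 + 0.096754845^2) = 0.92730058
U = k * uc = 3 * 0.92730058
U = 2.7819

2.7819


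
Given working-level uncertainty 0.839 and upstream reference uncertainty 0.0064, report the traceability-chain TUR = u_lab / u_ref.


TUR = u_lab / u_ref
= 0.839 / 0.0064
= 131.0938

131.0938


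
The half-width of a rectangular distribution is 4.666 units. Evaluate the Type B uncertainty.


u_B = half_width / sqrt(3)
u_B = 4.666 / 1.7320508
u_B = 2.6939

2.6939


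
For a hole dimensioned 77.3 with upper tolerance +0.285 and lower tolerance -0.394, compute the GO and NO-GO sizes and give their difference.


GO = nominal - lower_tol (smallest hole = maximum material condition)
GO = 77.3 - 0.394 = 76.906
NO-GO = nominal + upper_tol (largest hole = least material condition)
NO-GO = 77.3 + 0.285 = 77.585
spread = NO-GO - GO = 77.585 - 76.906 = 0.6790

0.6790


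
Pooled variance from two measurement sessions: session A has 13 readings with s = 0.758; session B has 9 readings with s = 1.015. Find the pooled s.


s_p = sqrt(((n1-1)*s1^2 + (n2-1)*s2^2) / (n1+n2-2))
numerator = (13-1)*0.758^2 + (9-1)*1.015^2 = 6.894768 + 8.2418 = 15.136568
denominator = 13 + 9 - 2 = 20
s_p^2 = 15.136568 / 20 = 0.7568284
s_p = sqrt(0.7568284) = 0.8700

0.8700


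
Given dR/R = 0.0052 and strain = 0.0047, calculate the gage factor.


GF = (dR/R) / epsilon
= 0.0052 / 0.0047
= 1.1064

1.1064


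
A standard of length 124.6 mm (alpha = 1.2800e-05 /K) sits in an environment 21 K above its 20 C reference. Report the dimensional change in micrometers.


dL = L * alpha * dT
= 124.6 * 1.2800e-05 * 21
= 0.0334925 mm
dL_um = 0.0334925 * 1000 = 33.4925 um

33.4925


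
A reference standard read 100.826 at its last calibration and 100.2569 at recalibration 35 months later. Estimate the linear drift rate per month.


rate = (v2 - v1) / months
= (100.2569 - 100.826) / 35
= -0.5691 / 35
= -0.0163

-0.0163


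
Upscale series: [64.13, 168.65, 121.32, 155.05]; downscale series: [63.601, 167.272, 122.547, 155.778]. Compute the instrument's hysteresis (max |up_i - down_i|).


|64.13 - 63.601| = 0.5290
|168.65 - 167.272| = 1.3780
|121.32 - 122.547| = 1.2270
|155.05 - 155.778| = 0.7280
hysteresis = max(diffs) = 1.3780

1.3780


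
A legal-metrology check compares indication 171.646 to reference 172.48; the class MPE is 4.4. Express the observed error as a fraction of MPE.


e = indication - reference = 171.646 - 172.48 = -0.8340
|e| = 0.8340
ratio = |e| / MPE = 0.8340 / 4.4
ratio = 0.1895

0.1895


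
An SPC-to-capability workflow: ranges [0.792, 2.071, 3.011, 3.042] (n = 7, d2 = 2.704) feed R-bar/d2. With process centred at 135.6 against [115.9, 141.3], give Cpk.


R_bar = (0.792 + 2.071 + 3.011 + 3.042) / 4 = 2.229
sigma = R_bar / d2 = 2.229 / 2.704 = 0.82433432
Cp = (USL - LSL)/(6*sigma) = (141.3 - 115.9)/(6*0.82433432) = 5.1355
Cpu = (141.3 - 135.6)/(3*0.82433432) = 2.3049
Cpl = (135.6 - 115.9)/(3*0.82433432) = 7.9660
Cpk = min(Cpu, Cpl) = 2.3049

2.3049


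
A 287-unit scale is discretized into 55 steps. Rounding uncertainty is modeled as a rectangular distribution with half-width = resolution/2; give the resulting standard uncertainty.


resolution = range / divisions
resolution = 287 / 55 = 5.2181818
u_res = resolution / (2*sqrt(3))
u_res = 5.2181818 / 3.4641016
u_res = 1.5064

1.5064


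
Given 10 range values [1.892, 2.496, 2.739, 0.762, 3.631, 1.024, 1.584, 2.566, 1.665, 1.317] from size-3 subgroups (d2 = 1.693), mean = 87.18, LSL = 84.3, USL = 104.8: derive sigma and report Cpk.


R_bar = (1.892 + 2.496 + 2.739 + 0.762 + 3.631 + 1.024 + 1.584 + 2.566 + 1.665 + 1.317) / 10 = 1.9676
sigma = R_bar / d2 = 1.9676 / 1.693 = 1.1621973
Cp = (USL - LSL)/(6*sigma) = (104.8 - 84.3)/(6*1.1621973) = 2.9398
Cpu = (104.8 - 87.18)/(3*1.1621973) = 5.0536
Cpl = (87.18 - 84.3)/(3*1.1621973) = 0.8260
Cpk = min(Cpu, Cpl) = 0.8260

0.8260


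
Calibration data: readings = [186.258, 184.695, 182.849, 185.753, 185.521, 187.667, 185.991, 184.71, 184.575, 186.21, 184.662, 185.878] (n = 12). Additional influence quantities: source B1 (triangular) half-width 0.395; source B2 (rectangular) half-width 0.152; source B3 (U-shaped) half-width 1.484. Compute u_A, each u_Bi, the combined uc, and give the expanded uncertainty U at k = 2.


mean = (186.258 + 184.695 + 182.849 + 185.753 + 185.521 + 187.667 + 185.991 + 184.71 + 184.575 + 186.21 + 184.662 + 185.878) / 12 = 185.3974167
s = sqrt(sum((x - mean)^2)/(n-1)) = 1.2043287
u_A = s / sqrt(n) = 1.2043287 / sqrt(12) = 0.34765975
u_B1 = 0.395 / sqrt(6) = 0.16125807
u_B2 = 0.152 / sqrt(3) = 0.087757241
u_B3 = 1.484 / sqrt(2) = 1.0493465
uc = sqrt(0.34765975^2 + 0.16125807^2 + 0.087757241^2 + 1.0493465^2) = 1.1205806
U = k * uc = 2 * 1.1205806
U = 2.2412

2.2412


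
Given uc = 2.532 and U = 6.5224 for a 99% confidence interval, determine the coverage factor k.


k = U / uc
k = 6.5224 / 2.532
k = 2.576

2.576


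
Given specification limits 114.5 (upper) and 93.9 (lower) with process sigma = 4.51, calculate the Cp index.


Cp = (USL - LSL) / (6 * sigma)
= (114.5 - 93.9) / (6 * 4.51)
= 20.6000 / 27.0600
= 0.7613

0.7613


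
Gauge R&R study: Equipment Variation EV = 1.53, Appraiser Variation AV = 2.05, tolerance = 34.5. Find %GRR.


GRR = sqrt(EV^2 + AV^2) = sqrt(1.53^2 + 2.05^2) = 2.558007
%GRR = GRR / tol * 100 = 2.558007 / 34.5 * 100
%GRR = 7.4145

7.4145


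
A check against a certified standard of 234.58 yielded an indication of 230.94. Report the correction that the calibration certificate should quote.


Correction = standard - reading
= 234.58 - 230.94
= 3.6400

3.6400


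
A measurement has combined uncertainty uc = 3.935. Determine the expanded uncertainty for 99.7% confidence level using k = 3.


U = k * uc
U = 3 * 3.935
U = 11.8050

11.8050


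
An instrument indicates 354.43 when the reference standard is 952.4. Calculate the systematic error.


Systematic error = measured - true
= 354.43 - 952.4
= -597.9700

-597.9700


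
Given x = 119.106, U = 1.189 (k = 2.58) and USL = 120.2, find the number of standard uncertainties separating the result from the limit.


u = U / k = 1.189 / 2.58 = 0.46085271
margin = |USL - x| = |120.2 - 119.106| = 1.094
z = margin / u = 1.094 / 0.46085271
z = 2.3739

2.3739


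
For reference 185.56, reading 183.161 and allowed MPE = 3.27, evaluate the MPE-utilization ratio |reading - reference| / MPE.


e = indication - reference = 183.161 - 185.56 = -2.3990
|e| = 2.3990
ratio = |e| / MPE = 2.3990 / 3.27
ratio = 0.7336

0.7336


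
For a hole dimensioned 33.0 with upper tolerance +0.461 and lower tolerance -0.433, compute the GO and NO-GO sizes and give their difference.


GO = nominal - lower_tol (smallest hole = maximum material condition)
GO = 33.0 - 0.433 = 32.567
NO-GO = nominal + upper_tol (largest hole = least material condition)
NO-GO = 33.0 + 0.461 = 33.461
spread = NO-GO - GO = 33.461 - 32.567 = 0.8940

0.8940


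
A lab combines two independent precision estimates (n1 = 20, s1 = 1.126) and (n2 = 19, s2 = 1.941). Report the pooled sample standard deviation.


s_p = sqrt(((n1-1)*s1^2 + (n2-1)*s2^2) / (n1+n2-2))
numerator = (20-1)*1.126^2 + (19-1)*1.941^2 = 24.089644 + 67.814658 = 91.904302
denominator = 20 + 19 - 2 = 37
s_p^2 = 91.904302 / 37 = 2.4839001
s_p = sqrt(2.4839001) = 1.5760

1.5760


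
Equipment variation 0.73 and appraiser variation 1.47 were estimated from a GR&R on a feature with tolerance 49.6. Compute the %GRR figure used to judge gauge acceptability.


GRR = sqrt(EV^2 + AV^2) = sqrt(0.73^2 + 1.47^2) = 1.64128
%GRR = GRR / tol * 100 = 1.64128 / 49.6 * 100
%GRR = 3.3090

3.3090


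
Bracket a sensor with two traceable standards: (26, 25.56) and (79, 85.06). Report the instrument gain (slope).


slope = (y2 - y1) / (x2 - x1)
= (85.06 - 25.56) / (79 - 26)
= 59.5000 / 53
= 1.1226

1.1226


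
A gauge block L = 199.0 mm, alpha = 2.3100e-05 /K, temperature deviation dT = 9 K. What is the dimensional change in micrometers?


dL = L * alpha * dT
= 199.0 * 2.3100e-05 * 9
= 0.0413721 mm
dL_um = 0.0413721 * 1000 = 41.3721 um

41.3721


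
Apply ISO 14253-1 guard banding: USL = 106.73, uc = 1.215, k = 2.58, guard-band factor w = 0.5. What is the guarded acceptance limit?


U = k * uc = 2.58 * 1.215 = 3.1347
guard band g = w * U = 0.5 * 3.1347 = 1.56735
AL = USL - g = 106.73 - 1.56735
AL = 105.1626

105.1626


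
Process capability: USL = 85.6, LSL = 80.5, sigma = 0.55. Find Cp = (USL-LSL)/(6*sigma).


Cp = (USL - LSL) / (6 * sigma)
= (85.6 - 80.5) / (6 * 0.55)
= 5.1000 / 3.3000
= 1.5455

1.5455


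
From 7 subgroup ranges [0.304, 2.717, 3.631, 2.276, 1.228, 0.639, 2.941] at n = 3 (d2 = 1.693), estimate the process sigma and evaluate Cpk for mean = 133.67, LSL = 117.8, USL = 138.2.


R_bar = (0.304 + 2.717 + 3.631 + 2.276 + 1.228 + 0.639 + 2.941) / 7 = 1.9622857
sigma = R_bar / d2 = 1.9622857 / 1.693 = 1.1590583
Cp = (USL - LSL)/(6*sigma) = (138.2 - 117.8)/(6*1.1590583) = 2.9334
Cpu = (138.2 - 133.67)/(3*1.1590583) = 1.3028
Cpl = (133.67 - 117.8)/(3*1.1590583) = 4.5640
Cpk = min(Cpu, Cpl) = 1.3028

1.3028


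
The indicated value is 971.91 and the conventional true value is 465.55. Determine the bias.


Systematic error = measured - true
= 971.91 - 465.55
= 506.3600

506.3600


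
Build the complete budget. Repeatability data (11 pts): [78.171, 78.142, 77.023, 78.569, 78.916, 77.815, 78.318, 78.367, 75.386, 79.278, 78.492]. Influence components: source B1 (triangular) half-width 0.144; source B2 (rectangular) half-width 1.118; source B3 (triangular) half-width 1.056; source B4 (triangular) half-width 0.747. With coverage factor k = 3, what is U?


mean = (78.171 + 78.142 + 77.023 + 78.569 + 78.916 + 77.815 + 78.318 + 78.367 + 75.386 + 79.278 + 78.492) / 11 = 78.04336364
s = sqrt(sum((x - mean)^2)/(n-1)) = 1.054725
u_A = s / sqrt(n) = 1.054725 / sqrt(11) = 0.31801155
u_B1 = 0.144 / sqrt(6) = 0.058787754
u_B2 = 1.118 / sqrt(3) = 0.6454776
u_B3 = 1.056 / sqrt(6) = 0.43111019
u_B4 = 0.747 / sqrt(6) = 0.30496147
uc = sqrt(0.31801155^2 + 0.058787754^2 + 0.6454776^2 + 0.43111019^2 + 0.30496147^2) = 0.89447536
U = k * uc = 3 * 0.89447536
U = 2.6834

2.6834


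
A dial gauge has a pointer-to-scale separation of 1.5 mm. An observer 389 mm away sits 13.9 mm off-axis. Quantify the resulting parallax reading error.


error = h * offset / d
= 1.5 * 13.9 / 389
= 0.0536

0.0536


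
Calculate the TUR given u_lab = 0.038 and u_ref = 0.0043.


TUR = u_lab / u_ref
= 0.038 / 0.0043
= 8.8372

8.8372


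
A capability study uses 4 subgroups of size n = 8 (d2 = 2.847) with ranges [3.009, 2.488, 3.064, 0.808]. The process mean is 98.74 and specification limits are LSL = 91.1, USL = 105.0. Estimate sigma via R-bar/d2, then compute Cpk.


R_bar = (3.009 + 2.488 + 3.064 + 0.808) / 4 = 2.34225
sigma = R_bar / d2 = 2.34225 / 2.847 = 0.82270811
Cp = (USL - LSL)/(6*sigma) = (105.0 - 91.1)/(6*0.82270811) = 2.8159
Cpu = (105.0 - 98.74)/(3*0.82270811) = 2.5363
Cpl = (98.74 - 91.1)/(3*0.82270811) = 3.0955
Cpk = min(Cpu, Cpl) = 2.5363

2.5363


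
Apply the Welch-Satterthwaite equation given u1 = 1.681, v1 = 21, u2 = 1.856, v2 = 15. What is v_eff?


uc = sqrt(u1^2 + u2^2) = sqrt(1.681^2 + 1.856^2) = 2.504096
v_eff = uc^4 / (u1^4/v1 + u2^4/v2)
= 2.504096^4 / (1.681^4/21 + 1.856^4/15)
= 39.31913 / 1.1713149
v_eff = 33.5684

33.5684


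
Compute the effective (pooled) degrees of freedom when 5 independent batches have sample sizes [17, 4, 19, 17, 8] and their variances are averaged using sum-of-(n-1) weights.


nu = sum_i (n_i - 1)
nu = ((17 - 1) + (4 - 1) + (19 - 1) + (17 - 1) + (8 - 1))
nu = 16 + 3 + 18 + 16 + 7
nu = 60

60


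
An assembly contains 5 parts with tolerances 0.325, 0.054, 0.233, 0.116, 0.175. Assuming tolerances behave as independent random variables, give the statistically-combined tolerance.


RSS = sqrt(0.325^2 + 0.054^2 + 0.233^2 + 0.116^2 + 0.175^2)
= sqrt(0.206911)
= 0.4549

0.4549


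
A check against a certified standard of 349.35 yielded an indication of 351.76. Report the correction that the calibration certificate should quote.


Correction = standard - reading
= 349.35 - 351.76
= -2.4100

-2.4100
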